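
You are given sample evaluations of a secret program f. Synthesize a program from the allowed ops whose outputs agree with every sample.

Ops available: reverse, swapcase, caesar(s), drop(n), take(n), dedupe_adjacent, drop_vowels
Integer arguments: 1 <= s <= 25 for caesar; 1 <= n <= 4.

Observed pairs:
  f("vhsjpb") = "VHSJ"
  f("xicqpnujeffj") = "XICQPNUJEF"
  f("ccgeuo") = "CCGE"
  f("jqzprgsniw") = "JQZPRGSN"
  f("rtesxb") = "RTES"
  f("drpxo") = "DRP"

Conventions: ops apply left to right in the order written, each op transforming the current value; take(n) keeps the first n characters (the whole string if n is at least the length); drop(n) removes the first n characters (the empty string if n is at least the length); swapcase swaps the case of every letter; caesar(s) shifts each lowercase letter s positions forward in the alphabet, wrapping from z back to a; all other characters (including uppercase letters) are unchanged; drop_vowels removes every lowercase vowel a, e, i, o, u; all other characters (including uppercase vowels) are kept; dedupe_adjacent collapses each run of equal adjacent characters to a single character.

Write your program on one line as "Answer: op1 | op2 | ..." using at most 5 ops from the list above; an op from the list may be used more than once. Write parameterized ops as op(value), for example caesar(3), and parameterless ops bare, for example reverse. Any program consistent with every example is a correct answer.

reverse | swapcase | drop(2) | reverse

Check, running the answer program on each example:
  "vhsjpb" -> "bpjshv" -> "BPJSHV" -> "JSHV" -> "VHSJ"
  "xicqpnujeffj" -> "jffejunpqcix" -> "JFFEJUNPQCIX" -> "FEJUNPQCIX" -> "XICQPNUJEF"
  "ccgeuo" -> "ouegcc" -> "OUEGCC" -> "EGCC" -> "CCGE"
  "jqzprgsniw" -> "winsgrpzqj" -> "WINSGRPZQJ" -> "NSGRPZQJ" -> "JQZPRGSN"
  "rtesxb" -> "bxsetr" -> "BXSETR" -> "SETR" -> "RTES"
  "drpxo" -> "oxprd" -> "OXPRD" -> "PRD" -> "DRP"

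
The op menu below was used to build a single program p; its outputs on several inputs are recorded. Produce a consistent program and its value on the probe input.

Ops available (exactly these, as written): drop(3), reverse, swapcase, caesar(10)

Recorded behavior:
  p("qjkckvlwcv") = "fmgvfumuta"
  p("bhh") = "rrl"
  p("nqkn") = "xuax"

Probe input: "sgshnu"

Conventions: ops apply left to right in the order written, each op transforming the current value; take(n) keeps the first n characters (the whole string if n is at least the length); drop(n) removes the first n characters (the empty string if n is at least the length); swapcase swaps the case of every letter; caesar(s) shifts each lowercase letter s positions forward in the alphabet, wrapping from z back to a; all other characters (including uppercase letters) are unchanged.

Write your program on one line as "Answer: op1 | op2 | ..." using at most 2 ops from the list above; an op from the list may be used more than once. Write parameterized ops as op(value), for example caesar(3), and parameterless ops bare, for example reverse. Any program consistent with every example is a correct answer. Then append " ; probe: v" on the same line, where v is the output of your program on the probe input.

reverse | caesar(10) ; probe: "exrcqc"

Check, running the answer program on each example:
  "qjkckvlwcv" -> "vcwlvkckjq" -> "fmgvfumuta"
  "bhh" -> "hhb" -> "rrl"
  "nqkn" -> "nkqn" -> "xuax"
  probe: "sgshnu" -> "unhsgs" -> "exrcqc"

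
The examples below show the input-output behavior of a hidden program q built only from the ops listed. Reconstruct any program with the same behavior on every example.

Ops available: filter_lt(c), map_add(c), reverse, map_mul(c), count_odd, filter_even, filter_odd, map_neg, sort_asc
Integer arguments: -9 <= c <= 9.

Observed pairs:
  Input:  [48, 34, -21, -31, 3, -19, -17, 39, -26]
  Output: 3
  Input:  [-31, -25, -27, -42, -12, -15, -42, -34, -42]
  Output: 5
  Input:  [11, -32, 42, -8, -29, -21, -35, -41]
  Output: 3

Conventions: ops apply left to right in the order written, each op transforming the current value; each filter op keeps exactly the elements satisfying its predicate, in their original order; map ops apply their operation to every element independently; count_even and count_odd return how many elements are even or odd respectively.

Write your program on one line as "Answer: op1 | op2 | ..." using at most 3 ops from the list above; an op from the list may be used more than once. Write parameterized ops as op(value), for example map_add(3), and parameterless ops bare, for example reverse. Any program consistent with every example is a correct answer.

map_add(1) | map_neg | count_odd

Check, running the answer program on each example:
  [48, 34, -21, -31, 3, -19, -17, 39, -26] -> [49, 35, -20, -30, 4, -18, -16, 40, -25] -> [-49, -35, 20, 30, -4, 18, 16, -40, 25] -> 3
  [-31, -25, -27, -42, -12, -15, -42, -34, -42] -> [-30, -24, -26, -41, -11, -14, -41, -33, -41] -> [30, 24, 26, 41, 11, 14, 41, 33, 41] -> 5
  [11, -32, 42, -8, -29, -21, -35, -41] -> [12, -31, 43, -7, -28, -20, -34, -40] -> [-12, 31, -43, 7, 28, 20, 34, 40] -> 3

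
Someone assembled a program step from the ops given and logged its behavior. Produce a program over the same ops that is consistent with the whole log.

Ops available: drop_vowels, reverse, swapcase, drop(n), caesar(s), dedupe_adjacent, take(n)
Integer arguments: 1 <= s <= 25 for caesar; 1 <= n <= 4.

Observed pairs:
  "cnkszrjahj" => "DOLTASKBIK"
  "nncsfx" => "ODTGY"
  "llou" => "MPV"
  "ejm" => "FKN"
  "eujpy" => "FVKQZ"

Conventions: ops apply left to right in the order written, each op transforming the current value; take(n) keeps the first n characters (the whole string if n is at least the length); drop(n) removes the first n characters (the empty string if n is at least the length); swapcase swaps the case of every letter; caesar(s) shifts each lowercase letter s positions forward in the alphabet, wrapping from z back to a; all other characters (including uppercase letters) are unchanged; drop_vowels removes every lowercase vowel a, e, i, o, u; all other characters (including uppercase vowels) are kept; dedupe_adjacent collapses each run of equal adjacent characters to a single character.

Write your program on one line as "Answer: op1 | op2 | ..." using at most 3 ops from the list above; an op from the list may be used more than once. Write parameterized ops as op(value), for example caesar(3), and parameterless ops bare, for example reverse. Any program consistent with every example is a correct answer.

dedupe_adjacent | caesar(1) | swapcase

Check, running the answer program on each example:
  "cnkszrjahj" -> "cnkszrjahj" -> "doltaskbik" -> "DOLTASKBIK"
  "nncsfx" -> "ncsfx" -> "odtgy" -> "ODTGY"
  "llou" -> "lou" -> "mpv" -> "MPV"
  "ejm" -> "ejm" -> "fkn" -> "FKN"
  "eujpy" -> "eujpy" -> "fvkqz" -> "FVKQZ"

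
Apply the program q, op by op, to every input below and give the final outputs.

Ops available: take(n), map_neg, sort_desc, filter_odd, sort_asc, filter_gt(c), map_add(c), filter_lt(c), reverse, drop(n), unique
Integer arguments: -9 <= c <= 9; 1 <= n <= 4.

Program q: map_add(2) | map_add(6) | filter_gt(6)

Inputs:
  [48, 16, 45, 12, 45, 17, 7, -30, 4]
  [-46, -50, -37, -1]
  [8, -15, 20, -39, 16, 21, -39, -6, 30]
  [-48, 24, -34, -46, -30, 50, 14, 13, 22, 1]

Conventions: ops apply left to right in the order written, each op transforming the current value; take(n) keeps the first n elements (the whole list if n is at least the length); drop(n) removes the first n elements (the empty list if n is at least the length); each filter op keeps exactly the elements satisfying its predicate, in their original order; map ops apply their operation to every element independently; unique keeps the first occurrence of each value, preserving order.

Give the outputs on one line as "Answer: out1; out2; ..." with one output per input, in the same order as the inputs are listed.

[56, 24, 53, 20, 53, 25, 15, 12]; [7]; [16, 28, 24, 29, 38]; [32, 58, 22, 21, 30, 9]

Execution, op by op:
  [48, 16, 45, 12, 45, 17, 7, -30, 4] -> [50, 18, 47, 14, 47, 19, 9, -28, 6] -> [56, 24, 53, 20, 53, 25, 15, -22, 12] -> [56, 24, 53, 20, 53, 25, 15, 12]
  [-46, -50, -37, -1] -> [-44, -48, -35, 1] -> [-38, -42, -29, 7] -> [7]
  [8, -15, 20, -39, 16, 21, -39, -6, 30] -> [10, -13, 22, -37, 18, 23, -37, -4, 32] -> [16, -7, 28, -31, 24, 29, -31, 2, 38] -> [16, 28, 24, 29, 38]
  [-48, 24, -34, -46, -30, 50, 14, 13, 22, 1] -> [-46, 26, -32, -44, -28, 52, 16, 15, 24, 3] -> [-40, 32, -26, -38, -22, 58, 22, 21, 30, 9] -> [32, 58, 22, 21, 30, 9]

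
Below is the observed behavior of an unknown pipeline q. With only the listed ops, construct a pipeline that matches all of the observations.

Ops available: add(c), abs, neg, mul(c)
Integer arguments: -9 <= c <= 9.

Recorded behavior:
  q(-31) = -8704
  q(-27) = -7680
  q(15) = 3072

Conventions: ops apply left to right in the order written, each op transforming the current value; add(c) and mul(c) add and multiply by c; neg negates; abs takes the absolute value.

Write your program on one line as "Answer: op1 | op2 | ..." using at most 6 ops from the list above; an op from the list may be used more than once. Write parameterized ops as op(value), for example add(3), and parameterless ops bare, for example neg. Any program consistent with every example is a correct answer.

add(1) | add(-4) | mul(-8) | mul(-4) | mul(8)

Check, running the answer program on each example:
  -31 -> -30 -> -34 -> 272 -> -1088 -> -8704
  -27 -> -26 -> -30 -> 240 -> -960 -> -7680
  15 -> 16 -> 12 -> -96 -> 384 -> 3072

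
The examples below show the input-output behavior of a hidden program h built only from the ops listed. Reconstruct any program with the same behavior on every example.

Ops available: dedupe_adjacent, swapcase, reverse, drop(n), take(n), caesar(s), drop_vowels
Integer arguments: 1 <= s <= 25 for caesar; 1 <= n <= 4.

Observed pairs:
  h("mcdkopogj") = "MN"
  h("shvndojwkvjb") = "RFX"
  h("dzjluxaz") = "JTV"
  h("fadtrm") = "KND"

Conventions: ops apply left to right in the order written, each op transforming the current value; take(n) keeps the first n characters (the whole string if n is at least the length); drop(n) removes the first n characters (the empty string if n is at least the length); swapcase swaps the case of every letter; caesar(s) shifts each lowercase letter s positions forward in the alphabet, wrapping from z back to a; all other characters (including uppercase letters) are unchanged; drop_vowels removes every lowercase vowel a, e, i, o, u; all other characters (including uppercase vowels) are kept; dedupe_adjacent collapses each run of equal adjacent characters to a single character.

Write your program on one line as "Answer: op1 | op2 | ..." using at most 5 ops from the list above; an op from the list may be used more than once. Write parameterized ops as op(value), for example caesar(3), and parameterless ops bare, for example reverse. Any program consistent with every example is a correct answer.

take(4) | caesar(10) | drop(1) | drop_vowels | swapcase

Check, running the answer program on each example:
  "mcdkopogj" -> "mcdk" -> "wmnu" -> "mnu" -> "mn" -> "MN"
  "shvndojwkvjb" -> "shvn" -> "crfx" -> "rfx" -> "rfx" -> "RFX"
  "dzjluxaz" -> "dzjl" -> "njtv" -> "jtv" -> "jtv" -> "JTV"
  "fadtrm" -> "fadt" -> "pknd" -> "knd" -> "knd" -> "KND"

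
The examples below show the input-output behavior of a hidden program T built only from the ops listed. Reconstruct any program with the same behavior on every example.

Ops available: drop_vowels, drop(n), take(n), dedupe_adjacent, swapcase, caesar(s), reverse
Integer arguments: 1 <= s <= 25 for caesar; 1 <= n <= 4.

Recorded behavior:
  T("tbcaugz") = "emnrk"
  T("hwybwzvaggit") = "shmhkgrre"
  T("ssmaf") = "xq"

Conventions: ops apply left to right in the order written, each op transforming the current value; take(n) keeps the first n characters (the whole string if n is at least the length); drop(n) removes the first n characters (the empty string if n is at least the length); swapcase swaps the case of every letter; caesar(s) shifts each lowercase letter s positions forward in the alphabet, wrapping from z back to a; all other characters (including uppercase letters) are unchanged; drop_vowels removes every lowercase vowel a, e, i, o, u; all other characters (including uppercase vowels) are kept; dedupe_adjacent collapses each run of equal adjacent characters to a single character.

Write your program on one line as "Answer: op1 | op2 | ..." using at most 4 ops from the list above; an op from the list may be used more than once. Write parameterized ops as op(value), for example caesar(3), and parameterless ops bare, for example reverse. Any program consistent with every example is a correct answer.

drop_vowels | caesar(16) | drop_vowels | caesar(21)

Check, running the answer program on each example:
  "tbcaugz" -> "tbcgz" -> "jrswp" -> "jrswp" -> "emnrk"
  "hwybwzvaggit" -> "hwybwzvggt" -> "xmormplwwj" -> "xmrmplwwj" -> "shmhkgrre"
  "ssmaf" -> "ssmf" -> "iicv" -> "cv" -> "xq"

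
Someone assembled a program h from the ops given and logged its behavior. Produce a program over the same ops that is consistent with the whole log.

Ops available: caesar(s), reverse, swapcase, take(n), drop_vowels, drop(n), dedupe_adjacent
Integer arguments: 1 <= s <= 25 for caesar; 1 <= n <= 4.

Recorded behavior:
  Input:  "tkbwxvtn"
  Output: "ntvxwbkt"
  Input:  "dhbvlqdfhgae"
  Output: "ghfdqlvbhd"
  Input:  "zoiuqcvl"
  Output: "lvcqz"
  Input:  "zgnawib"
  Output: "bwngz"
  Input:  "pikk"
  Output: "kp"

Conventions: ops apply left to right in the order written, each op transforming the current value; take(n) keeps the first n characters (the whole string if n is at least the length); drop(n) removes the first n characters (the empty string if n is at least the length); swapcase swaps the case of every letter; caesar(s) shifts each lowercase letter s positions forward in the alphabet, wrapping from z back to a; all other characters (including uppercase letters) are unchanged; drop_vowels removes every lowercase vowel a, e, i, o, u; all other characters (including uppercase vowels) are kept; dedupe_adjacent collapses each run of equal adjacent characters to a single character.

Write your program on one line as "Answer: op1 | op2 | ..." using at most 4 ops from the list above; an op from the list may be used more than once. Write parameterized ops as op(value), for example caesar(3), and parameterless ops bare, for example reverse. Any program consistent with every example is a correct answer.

reverse | drop_vowels | dedupe_adjacent

Check, running the answer program on each example:
  "tkbwxvtn" -> "ntvxwbkt" -> "ntvxwbkt" -> "ntvxwbkt"
  "dhbvlqdfhgae" -> "eaghfdqlvbhd" -> "ghfdqlvbhd" -> "ghfdqlvbhd"
  "zoiuqcvl" -> "lvcquioz" -> "lvcqz" -> "lvcqz"
  "zgnawib" -> "biwangz" -> "bwngz" -> "bwngz"
  "pikk" -> "kkip" -> "kkp" -> "kp"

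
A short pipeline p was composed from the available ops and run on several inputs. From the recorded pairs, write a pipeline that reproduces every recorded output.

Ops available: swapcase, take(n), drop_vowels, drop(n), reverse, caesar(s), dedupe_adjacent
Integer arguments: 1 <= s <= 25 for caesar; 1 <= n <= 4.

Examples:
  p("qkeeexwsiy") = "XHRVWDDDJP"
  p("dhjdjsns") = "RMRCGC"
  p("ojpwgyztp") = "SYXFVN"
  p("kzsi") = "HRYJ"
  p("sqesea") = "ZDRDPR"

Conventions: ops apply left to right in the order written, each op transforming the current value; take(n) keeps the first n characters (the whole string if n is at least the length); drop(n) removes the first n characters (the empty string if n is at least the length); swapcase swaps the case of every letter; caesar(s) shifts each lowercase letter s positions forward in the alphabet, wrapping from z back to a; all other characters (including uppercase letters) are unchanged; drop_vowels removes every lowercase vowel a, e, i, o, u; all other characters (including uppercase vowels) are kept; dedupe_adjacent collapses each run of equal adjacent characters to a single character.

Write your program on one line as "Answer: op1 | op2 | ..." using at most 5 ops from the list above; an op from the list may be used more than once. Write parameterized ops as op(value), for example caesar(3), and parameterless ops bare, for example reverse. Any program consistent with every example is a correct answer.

caesar(25) | drop_vowels | swapcase | reverse

Check, running the answer program on each example:
  "qkeeexwsiy" -> "pjdddwvrhx" -> "pjdddwvrhx" -> "PJDDDWVRHX" -> "XHRVWDDDJP"
  "dhjdjsns" -> "cgicirmr" -> "cgcrmr" -> "CGCRMR" -> "RMRCGC"
  "ojpwgyztp" -> "niovfxyso" -> "nvfxys" -> "NVFXYS" -> "SYXFVN"
  "kzsi" -> "jyrh" -> "jyrh" -> "JYRH" -> "HRYJ"
  "sqesea" -> "rpdrdz" -> "rpdrdz" -> "RPDRDZ" -> "ZDRDPR"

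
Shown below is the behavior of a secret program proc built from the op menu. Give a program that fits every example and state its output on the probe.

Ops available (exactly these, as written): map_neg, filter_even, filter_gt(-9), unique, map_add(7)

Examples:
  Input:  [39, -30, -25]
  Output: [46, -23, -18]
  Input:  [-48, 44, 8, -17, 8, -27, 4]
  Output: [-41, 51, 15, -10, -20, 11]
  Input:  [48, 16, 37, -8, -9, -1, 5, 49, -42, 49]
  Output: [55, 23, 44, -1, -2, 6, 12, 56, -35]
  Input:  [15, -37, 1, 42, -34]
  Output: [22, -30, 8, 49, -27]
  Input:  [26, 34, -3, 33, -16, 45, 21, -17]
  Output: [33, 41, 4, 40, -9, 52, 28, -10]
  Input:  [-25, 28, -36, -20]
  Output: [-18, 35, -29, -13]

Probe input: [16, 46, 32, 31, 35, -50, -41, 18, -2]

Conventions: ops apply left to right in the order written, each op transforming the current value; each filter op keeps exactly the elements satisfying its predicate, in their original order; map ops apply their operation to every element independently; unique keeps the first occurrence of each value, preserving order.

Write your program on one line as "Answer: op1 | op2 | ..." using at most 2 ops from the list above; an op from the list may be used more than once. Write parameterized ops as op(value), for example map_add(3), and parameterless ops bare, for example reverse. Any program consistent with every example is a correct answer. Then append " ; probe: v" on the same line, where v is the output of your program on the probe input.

unique | map_add(7) ; probe: [23, 53, 39, 38, 42, -43, -34, 25, 5]

Check, running the answer program on each example:
  [39, -30, -25] -> [39, -30, -25] -> [46, -23, -18]
  [-48, 44, 8, -17, 8, -27, 4] -> [-48, 44, 8, -17, -27, 4] -> [-41, 51, 15, -10, -20, 11]
  [48, 16, 37, -8, -9, -1, 5, 49, -42, 49] -> [48, 16, 37, -8, -9, -1, 5, 49, -42] -> [55, 23, 44, -1, -2, 6, 12, 56, -35]
  [15, -37, 1, 42, -34] -> [15, -37, 1, 42, -34] -> [22, -30, 8, 49, -27]
  [26, 34, -3, 33, -16, 45, 21, -17] -> [26, 34, -3, 33, -16, 45, 21, -17] -> [33, 41, 4, 40, -9, 52, 28, -10]
  [-25, 28, -36, -20] -> [-25, 28, -36, -20] -> [-18, 35, -29, -13]
  probe: [16, 46, 32, 31, 35, -50, -41, 18, -2] -> [16, 46, 32, 31, 35, -50, -41, 18, -2] -> [23, 53, 39, 38, 42, -43, -34, 25, 5]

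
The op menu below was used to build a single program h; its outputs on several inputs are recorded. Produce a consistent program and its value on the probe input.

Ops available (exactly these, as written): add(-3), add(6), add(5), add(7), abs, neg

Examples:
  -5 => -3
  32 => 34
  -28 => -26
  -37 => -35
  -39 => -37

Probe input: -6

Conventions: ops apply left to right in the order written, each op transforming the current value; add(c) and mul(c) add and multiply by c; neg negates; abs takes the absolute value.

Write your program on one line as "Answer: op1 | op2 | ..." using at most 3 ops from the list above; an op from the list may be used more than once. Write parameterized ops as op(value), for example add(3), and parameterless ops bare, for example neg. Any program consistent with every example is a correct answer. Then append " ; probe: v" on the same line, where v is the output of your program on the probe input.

add(-3) | add(5) ; probe: -4

Check, running the answer program on each example:
  -5 -> -8 -> -3
  32 -> 29 -> 34
  -28 -> -31 -> -26
  -37 -> -40 -> -35
  -39 -> -42 -> -37
  probe: -6 -> -9 -> -4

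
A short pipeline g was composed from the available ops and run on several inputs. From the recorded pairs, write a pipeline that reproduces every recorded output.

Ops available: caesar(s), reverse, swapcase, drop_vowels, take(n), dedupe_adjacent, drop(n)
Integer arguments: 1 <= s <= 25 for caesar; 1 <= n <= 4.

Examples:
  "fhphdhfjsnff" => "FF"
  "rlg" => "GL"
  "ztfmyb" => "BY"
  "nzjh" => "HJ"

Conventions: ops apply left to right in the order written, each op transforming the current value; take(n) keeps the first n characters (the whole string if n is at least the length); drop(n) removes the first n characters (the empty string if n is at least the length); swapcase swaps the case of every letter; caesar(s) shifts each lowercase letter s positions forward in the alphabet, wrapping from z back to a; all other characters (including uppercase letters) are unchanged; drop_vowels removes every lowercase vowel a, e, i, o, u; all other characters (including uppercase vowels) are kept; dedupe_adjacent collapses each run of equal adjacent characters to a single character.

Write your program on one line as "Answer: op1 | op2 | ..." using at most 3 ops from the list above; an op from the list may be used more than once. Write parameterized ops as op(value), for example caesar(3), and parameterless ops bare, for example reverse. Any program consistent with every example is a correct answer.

reverse | swapcase | take(2)

Check, running the answer program on each example:
  "fhphdhfjsnff" -> "ffnsjfhdhphf" -> "FFNSJFHDHPHF" -> "FF"
  "rlg" -> "glr" -> "GLR" -> "GL"
  "ztfmyb" -> "bymftz" -> "BYMFTZ" -> "BY"
  "nzjh" -> "hjzn" -> "HJZN" -> "HJ"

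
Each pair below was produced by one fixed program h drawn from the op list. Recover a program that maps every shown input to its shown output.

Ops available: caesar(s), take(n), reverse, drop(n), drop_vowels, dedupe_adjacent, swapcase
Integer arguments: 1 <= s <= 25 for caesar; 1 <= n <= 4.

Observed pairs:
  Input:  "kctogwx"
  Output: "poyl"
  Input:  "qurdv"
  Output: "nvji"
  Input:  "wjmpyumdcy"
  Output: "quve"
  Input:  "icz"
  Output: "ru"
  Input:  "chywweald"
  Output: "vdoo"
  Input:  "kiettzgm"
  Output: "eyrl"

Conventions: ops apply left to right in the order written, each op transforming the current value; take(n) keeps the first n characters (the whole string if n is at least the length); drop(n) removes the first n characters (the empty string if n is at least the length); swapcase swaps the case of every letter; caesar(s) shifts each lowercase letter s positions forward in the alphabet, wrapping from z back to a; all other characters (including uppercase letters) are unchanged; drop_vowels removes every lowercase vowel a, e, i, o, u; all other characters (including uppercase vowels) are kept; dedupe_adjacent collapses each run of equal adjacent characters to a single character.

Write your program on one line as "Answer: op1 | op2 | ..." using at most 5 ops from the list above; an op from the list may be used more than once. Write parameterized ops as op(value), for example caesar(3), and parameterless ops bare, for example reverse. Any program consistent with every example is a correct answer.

drop_vowels | reverse | caesar(25) | caesar(19) | take(4)

Check, running the answer program on each example:
  "kctogwx" -> "kctgwx" -> "xwgtck" -> "wvfsbj" -> "poyluc" -> "poyl"
  "qurdv" -> "qrdv" -> "vdrq" -> "ucqp" -> "nvji" -> "nvji"
  "wjmpyumdcy" -> "wjmpymdcy" -> "ycdmypmjw" -> "xbclxoliv" -> "quveqhebo" -> "quve"
  "icz" -> "cz" -> "zc" -> "yb" -> "ru" -> "ru"
  "chywweald" -> "chywwld" -> "dlwwyhc" -> "ckvvxgb" -> "vdooqzu" -> "vdoo"
  "kiettzgm" -> "kttzgm" -> "mgzttk" -> "lfyssj" -> "eyrllc" -> "eyrl"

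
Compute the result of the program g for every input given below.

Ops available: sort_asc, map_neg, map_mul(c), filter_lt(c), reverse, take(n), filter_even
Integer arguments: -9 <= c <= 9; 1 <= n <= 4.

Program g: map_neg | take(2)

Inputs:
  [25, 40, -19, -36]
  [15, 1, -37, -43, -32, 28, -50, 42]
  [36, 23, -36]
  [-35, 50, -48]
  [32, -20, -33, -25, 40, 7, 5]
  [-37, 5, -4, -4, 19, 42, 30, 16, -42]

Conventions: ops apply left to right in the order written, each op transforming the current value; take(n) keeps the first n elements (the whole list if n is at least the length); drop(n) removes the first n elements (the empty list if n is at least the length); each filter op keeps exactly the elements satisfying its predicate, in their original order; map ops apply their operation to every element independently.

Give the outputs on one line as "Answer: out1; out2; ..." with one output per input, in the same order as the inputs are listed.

Execution, op by op:
  [25, 40, -19, -36] -> [-25, -40, 19, 36] -> [-25, -40]
  [15, 1, -37, -43, -32, 28, -50, 42] -> [-15, -1, 37, 43, 32, -28, 50, -42] -> [-15, -1]
  [36, 23, -36] -> [-36, -23, 36] -> [-36, -23]
  [-35, 50, -48] -> [35, -50, 48] -> [35, -50]
  [32, -20, -33, -25, 40, 7, 5] -> [-32, 20, 33, 25, -40, -7, -5] -> [-32, 20]
  [-37, 5, -4, -4, 19, 42, 30, 16, -42] -> [37, -5, 4, 4, -19, -42, -30, -16, 42] -> [37, -5]

[-25, -40]; [-15, -1]; [-36, -23]; [35, -50]; [-32, 20]; [37, -5]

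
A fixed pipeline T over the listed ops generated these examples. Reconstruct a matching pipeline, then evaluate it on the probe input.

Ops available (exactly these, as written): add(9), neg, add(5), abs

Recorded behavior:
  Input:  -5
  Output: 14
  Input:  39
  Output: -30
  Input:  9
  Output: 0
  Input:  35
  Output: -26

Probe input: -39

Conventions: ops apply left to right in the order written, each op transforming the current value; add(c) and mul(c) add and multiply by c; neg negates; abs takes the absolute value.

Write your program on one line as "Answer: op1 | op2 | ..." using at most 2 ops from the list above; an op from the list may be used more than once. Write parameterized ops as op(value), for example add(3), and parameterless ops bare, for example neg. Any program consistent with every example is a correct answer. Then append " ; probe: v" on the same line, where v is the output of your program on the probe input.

neg | add(9) ; probe: 48

Check, running the answer program on each example:
  -5 -> 5 -> 14
  39 -> -39 -> -30
  9 -> -9 -> 0
  35 -> -35 -> -26
  probe: -39 -> 39 -> 48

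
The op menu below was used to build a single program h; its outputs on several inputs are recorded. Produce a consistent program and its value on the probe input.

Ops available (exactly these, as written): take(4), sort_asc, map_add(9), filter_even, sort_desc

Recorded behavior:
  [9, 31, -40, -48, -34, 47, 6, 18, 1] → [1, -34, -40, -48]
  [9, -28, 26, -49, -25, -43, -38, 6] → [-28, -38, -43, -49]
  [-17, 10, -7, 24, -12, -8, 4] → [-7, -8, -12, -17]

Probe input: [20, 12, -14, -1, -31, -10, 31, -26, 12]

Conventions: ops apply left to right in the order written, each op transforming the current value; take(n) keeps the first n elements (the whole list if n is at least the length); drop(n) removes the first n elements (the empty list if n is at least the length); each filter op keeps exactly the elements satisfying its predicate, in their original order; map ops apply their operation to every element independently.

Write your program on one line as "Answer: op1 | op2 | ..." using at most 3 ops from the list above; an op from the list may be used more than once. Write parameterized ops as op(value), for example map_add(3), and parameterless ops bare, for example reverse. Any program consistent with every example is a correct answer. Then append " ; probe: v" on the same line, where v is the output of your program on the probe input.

sort_asc | take(4) | sort_desc ; probe: [-10, -14, -26, -31]

Check, running the answer program on each example:
  [9, 31, -40, -48, -34, 47, 6, 18, 1] -> [-48, -40, -34, 1, 6, 9, 18, 31, 47] -> [-48, -40, -34, 1] -> [1, -34, -40, -48]
  [9, -28, 26, -49, -25, -43, -38, 6] -> [-49, -43, -38, -28, -25, 6, 9, 26] -> [-49, -43, -38, -28] -> [-28, -38, -43, -49]
  [-17, 10, -7, 24, -12, -8, 4] -> [-17, -12, -8, -7, 4, 10, 24] -> [-17, -12, -8, -7] -> [-7, -8, -12, -17]
  probe: [20, 12, -14, -1, -31, -10, 31, -26, 12] -> [-31, -26, -14, -10, -1, 12, 12, 20, 31] -> [-31, -26, -14, -10] -> [-10, -14, -26, -31]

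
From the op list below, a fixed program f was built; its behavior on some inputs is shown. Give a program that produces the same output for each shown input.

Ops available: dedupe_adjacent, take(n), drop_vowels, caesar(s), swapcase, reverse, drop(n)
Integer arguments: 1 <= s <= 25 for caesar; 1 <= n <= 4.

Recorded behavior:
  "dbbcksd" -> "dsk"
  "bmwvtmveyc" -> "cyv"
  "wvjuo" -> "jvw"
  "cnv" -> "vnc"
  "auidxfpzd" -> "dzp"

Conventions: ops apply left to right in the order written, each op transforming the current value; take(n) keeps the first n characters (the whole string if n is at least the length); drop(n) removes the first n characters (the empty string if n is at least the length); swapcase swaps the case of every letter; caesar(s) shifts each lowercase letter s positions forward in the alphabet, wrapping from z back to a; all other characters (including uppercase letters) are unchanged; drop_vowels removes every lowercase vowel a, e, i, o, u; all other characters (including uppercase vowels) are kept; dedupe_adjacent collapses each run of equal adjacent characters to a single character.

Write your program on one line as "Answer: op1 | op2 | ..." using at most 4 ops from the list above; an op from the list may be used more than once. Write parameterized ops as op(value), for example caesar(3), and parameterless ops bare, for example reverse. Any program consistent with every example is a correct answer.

drop_vowels | reverse | take(4) | take(3)

Check, running the answer program on each example:
  "dbbcksd" -> "dbbcksd" -> "dskcbbd" -> "dskc" -> "dsk"
  "bmwvtmveyc" -> "bmwvtmvyc" -> "cyvmtvwmb" -> "cyvm" -> "cyv"
  "wvjuo" -> "wvj" -> "jvw" -> "jvw" -> "jvw"
  "cnv" -> "cnv" -> "vnc" -> "vnc" -> "vnc"
  "auidxfpzd" -> "dxfpzd" -> "dzpfxd" -> "dzpf" -> "dzp"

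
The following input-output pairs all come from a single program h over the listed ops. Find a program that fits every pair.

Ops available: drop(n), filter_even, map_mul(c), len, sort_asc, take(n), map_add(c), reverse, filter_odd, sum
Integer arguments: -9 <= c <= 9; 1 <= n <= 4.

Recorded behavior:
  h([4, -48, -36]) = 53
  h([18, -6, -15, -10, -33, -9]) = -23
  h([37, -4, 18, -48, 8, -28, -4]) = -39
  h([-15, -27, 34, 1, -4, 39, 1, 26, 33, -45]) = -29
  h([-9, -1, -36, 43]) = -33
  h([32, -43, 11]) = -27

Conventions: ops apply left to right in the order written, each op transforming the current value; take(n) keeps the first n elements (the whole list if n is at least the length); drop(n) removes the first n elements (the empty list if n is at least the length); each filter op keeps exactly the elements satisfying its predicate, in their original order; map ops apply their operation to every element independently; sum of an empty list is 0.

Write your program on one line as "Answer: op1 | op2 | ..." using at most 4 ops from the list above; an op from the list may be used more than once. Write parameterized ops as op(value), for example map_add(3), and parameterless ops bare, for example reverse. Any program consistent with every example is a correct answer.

map_mul(-1) | map_add(-9) | take(4) | sum

Check, running the answer program on each example:
  [4, -48, -36] -> [-4, 48, 36] -> [-13, 39, 27] -> [-13, 39, 27] -> 53
  [18, -6, -15, -10, -33, -9] -> [-18, 6, 15, 10, 33, 9] -> [-27, -3, 6, 1, 24, 0] -> [-27, -3, 6, 1] -> -23
  [37, -4, 18, -48, 8, -28, -4] -> [-37, 4, -18, 48, -8, 28, 4] -> [-46, -5, -27, 39, -17, 19, -5] -> [-46, -5, -27, 39] -> -39
  [-15, -27, 34, 1, -4, 39, 1, 26, 33, -45] -> [15, 27, -34, -1, 4, -39, -1, -26, -33, 45] -> [6, 18, -43, -10, -5, -48, -10, -35, -42, 36] -> [6, 18, -43, -10] -> -29
  [-9, -1, -36, 43] -> [9, 1, 36, -43] -> [0, -8, 27, -52] -> [0, -8, 27, -52] -> -33
  [32, -43, 11] -> [-32, 43, -11] -> [-41, 34, -20] -> [-41, 34, -20] -> -27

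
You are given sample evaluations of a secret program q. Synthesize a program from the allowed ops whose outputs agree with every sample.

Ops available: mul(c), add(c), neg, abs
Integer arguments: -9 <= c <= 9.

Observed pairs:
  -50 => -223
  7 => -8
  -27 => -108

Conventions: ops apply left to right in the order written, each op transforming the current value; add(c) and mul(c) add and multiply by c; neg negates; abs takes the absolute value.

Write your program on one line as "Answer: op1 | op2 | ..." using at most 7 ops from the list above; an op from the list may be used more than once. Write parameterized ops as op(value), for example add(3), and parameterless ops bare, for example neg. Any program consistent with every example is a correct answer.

abs | add(-6) | mul(5) | neg | add(4) | add(-7)

Check, running the answer program on each example:
  -50 -> 50 -> 44 -> 220 -> -220 -> -216 -> -223
  7 -> 7 -> 1 -> 5 -> -5 -> -1 -> -8
  -27 -> 27 -> 21 -> 105 -> -105 -> -101 -> -108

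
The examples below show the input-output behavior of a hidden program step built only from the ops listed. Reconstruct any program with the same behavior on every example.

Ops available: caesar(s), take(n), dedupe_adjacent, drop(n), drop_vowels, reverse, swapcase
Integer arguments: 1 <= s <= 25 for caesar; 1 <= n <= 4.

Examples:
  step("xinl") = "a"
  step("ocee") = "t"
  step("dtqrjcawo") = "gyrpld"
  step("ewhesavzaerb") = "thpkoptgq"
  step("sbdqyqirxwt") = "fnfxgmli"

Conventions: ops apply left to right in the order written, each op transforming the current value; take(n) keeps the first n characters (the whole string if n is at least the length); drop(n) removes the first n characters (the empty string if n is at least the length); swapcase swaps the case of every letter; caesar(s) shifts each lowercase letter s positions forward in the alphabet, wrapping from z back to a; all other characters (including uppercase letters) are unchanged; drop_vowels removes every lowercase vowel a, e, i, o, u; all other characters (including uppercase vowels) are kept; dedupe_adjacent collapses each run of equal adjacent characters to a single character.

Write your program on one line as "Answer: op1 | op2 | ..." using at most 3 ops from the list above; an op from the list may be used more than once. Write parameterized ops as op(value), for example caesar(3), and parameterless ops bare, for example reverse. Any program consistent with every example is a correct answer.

drop(3) | caesar(15)

Check, running the answer program on each example:
  "xinl" -> "l" -> "a"
  "ocee" -> "e" -> "t"
  "dtqrjcawo" -> "rjcawo" -> "gyrpld"
  "ewhesavzaerb" -> "esavzaerb" -> "thpkoptgq"
  "sbdqyqirxwt" -> "qyqirxwt" -> "fnfxgmli"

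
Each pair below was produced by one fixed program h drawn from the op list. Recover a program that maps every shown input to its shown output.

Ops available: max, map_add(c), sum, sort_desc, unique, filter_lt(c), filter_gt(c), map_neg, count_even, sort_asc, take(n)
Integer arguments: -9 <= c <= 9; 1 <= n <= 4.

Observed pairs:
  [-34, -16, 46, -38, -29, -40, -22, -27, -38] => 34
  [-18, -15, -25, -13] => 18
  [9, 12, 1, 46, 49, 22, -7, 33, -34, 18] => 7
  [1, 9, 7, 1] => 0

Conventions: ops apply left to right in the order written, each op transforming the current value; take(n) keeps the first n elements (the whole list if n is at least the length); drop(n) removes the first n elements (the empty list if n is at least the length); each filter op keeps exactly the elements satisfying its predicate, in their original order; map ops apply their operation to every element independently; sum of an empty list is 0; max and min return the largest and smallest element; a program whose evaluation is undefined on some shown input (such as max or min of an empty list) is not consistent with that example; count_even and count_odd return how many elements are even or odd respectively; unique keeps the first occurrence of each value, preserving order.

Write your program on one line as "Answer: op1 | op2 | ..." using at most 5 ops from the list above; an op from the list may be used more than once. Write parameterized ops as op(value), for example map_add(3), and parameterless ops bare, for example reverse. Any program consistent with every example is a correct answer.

filter_lt(1) | unique | map_neg | take(1) | sum

Check, running the answer program on each example:
  [-34, -16, 46, -38, -29, -40, -22, -27, -38] -> [-34, -16, -38, -29, -40, -22, -27, -38] -> [-34, -16, -38, -29, -40, -22, -27] -> [34, 16, 38, 29, 40, 22, 27] -> [34] -> 34
  [-18, -15, -25, -13] -> [-18, -15, -25, -13] -> [-18, -15, -25, -13] -> [18, 15, 25, 13] -> [18] -> 18
  [9, 12, 1, 46, 49, 22, -7, 33, -34, 18] -> [-7, -34] -> [-7, -34] -> [7, 34] -> [7] -> 7
  [1, 9, 7, 1] -> [] -> [] -> [] -> [] -> 0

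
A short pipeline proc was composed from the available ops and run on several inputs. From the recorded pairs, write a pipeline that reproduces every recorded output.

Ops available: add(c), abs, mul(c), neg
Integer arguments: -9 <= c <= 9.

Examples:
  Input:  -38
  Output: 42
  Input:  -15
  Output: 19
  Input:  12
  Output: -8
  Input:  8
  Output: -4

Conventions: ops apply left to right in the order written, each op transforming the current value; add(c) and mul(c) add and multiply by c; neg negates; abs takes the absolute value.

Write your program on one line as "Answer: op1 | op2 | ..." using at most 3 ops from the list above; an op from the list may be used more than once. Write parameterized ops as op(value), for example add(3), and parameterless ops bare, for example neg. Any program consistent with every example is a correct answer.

add(-4) | neg

Check, running the answer program on each example:
  -38 -> -42 -> 42
  -15 -> -19 -> 19
  12 -> 8 -> -8
  8 -> 4 -> -4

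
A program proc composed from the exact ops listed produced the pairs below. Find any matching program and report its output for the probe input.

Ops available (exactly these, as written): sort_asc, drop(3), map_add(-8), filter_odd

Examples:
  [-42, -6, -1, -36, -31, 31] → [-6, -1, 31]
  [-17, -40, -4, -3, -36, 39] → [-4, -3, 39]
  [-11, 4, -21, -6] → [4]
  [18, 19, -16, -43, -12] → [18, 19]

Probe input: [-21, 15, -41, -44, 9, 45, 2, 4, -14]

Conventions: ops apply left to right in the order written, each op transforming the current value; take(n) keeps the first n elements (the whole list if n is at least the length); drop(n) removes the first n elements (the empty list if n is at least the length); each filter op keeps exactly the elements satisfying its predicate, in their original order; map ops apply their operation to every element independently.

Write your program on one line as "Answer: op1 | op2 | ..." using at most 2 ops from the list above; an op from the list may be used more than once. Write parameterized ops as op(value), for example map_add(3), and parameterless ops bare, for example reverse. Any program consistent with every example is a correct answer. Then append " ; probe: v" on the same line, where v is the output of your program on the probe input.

sort_asc | drop(3) ; probe: [-14, 2, 4, 9, 15, 45]

Check, running the answer program on each example:
  [-42, -6, -1, -36, -31, 31] -> [-42, -36, -31, -6, -1, 31] -> [-6, -1, 31]
  [-17, -40, -4, -3, -36, 39] -> [-40, -36, -17, -4, -3, 39] -> [-4, -3, 39]
  [-11, 4, -21, -6] -> [-21, -11, -6, 4] -> [4]
  [18, 19, -16, -43, -12] -> [-43, -16, -12, 18, 19] -> [18, 19]
  probe: [-21, 15, -41, -44, 9, 45, 2, 4, -14] -> [-44, -41, -21, -14, 2, 4, 9, 15, 45] -> [-14, 2, 4, 9, 15, 45]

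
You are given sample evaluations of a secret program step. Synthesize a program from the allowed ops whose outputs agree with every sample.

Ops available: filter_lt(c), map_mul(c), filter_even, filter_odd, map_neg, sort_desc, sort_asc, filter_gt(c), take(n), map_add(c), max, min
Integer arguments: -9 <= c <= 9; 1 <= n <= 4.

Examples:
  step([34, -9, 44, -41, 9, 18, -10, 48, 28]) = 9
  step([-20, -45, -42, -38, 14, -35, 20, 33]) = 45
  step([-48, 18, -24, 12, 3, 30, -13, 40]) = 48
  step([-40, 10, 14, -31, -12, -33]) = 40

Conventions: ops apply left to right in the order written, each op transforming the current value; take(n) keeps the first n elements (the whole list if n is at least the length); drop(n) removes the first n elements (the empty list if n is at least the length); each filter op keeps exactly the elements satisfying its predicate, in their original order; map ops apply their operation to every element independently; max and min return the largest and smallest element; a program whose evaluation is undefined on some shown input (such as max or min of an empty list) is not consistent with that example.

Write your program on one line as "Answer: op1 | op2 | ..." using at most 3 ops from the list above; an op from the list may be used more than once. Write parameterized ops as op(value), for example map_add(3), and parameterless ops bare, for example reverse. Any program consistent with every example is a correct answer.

map_neg | take(2) | max

Check, running the answer program on each example:
  [34, -9, 44, -41, 9, 18, -10, 48, 28] -> [-34, 9, -44, 41, -9, -18, 10, -48, -28] -> [-34, 9] -> 9
  [-20, -45, -42, -38, 14, -35, 20, 33] -> [20, 45, 42, 38, -14, 35, -20, -33] -> [20, 45] -> 45
  [-48, 18, -24, 12, 3, 30, -13, 40] -> [48, -18, 24, -12, -3, -30, 13, -40] -> [48, -18] -> 48
  [-40, 10, 14, -31, -12, -33] -> [40, -10, -14, 31, 12, 33] -> [40, -10] -> 40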